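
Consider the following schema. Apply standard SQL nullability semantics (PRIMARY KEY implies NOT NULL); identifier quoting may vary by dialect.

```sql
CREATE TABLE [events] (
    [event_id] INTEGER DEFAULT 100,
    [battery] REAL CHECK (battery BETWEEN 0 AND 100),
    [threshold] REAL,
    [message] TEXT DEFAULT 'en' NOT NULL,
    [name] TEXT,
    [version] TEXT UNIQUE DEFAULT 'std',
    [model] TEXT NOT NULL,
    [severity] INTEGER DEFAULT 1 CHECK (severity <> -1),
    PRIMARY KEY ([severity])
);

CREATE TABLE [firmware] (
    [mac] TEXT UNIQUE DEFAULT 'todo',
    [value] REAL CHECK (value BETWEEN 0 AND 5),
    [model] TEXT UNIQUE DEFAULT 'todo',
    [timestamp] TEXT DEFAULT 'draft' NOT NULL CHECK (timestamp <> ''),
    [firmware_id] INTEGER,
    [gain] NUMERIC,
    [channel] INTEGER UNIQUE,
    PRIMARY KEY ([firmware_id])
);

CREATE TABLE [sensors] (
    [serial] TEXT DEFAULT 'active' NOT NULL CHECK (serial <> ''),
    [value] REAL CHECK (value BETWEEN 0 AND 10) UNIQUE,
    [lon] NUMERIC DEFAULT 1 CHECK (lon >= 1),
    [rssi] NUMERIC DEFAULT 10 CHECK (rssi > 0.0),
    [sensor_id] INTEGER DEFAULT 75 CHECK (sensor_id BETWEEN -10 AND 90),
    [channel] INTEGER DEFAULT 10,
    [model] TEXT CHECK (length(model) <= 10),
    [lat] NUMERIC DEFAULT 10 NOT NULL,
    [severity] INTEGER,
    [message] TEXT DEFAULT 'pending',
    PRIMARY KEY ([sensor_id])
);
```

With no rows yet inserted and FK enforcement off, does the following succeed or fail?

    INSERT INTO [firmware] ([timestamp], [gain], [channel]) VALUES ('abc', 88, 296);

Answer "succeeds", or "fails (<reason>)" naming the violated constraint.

fails (NOT NULL on firmware_id)

firmware_id is omitted from the column list and has no DEFAULT, so it would receive NULL.
But firmware_id is part of the PRIMARY KEY (implied NOT NULL).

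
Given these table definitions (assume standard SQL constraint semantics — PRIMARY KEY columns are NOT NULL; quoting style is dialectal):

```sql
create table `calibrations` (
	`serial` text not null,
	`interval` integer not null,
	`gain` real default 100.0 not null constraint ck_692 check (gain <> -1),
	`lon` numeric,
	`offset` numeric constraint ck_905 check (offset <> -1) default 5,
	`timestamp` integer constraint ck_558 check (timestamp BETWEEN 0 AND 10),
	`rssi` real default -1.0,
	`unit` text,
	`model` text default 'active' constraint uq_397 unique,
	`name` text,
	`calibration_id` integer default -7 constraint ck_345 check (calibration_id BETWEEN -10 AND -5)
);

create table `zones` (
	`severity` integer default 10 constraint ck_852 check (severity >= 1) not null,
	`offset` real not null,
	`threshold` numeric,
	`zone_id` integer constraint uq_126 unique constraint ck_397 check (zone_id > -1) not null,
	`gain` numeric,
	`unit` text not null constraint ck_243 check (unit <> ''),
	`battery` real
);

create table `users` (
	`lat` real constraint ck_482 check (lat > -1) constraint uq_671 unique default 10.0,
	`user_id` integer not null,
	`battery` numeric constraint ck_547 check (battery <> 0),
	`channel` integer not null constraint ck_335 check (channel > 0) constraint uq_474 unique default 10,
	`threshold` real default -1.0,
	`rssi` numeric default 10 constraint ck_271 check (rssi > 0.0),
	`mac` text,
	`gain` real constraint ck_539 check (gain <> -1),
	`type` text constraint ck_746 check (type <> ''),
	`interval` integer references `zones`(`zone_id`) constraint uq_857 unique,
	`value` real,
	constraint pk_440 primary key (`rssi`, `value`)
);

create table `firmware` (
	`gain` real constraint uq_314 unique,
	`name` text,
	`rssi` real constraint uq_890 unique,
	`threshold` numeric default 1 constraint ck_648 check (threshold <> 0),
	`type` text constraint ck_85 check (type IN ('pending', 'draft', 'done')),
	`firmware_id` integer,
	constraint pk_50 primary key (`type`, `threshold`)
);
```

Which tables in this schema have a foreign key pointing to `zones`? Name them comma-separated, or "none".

- users.interval references zones(zone_id).

users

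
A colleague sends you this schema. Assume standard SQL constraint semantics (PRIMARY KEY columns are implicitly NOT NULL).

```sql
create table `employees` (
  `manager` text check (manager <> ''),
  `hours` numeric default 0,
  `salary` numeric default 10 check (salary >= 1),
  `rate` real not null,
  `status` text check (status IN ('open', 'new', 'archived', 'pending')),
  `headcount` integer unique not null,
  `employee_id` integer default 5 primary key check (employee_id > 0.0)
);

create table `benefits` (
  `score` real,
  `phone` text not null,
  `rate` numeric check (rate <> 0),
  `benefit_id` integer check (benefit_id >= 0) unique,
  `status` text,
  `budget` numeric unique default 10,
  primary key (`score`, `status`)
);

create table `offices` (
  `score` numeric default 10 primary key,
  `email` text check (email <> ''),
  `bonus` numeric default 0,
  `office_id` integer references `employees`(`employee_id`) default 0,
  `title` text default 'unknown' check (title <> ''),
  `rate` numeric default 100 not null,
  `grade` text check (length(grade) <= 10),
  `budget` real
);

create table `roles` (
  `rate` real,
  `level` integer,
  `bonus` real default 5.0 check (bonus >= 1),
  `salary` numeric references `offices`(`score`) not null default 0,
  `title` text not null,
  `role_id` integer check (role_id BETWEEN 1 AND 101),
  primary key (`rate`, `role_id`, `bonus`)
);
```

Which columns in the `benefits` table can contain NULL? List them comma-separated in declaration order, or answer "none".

- score: part of the PRIMARY KEY, which implies NOT NULL → not nullable.
- phone: declared NOT NULL → not nullable.
- rate: CHECK does not forbid NULL (a CHECK constraint passes when its expression is NULL) → nullable.
- benefit_id: CHECK does not forbid NULL (a CHECK constraint passes when its expression is NULL) → nullable.
- status: part of the PRIMARY KEY, which implies NOT NULL → not nullable.
- budget: UNIQUE does not imply NOT NULL → nullable.

rate, benefit_id, budget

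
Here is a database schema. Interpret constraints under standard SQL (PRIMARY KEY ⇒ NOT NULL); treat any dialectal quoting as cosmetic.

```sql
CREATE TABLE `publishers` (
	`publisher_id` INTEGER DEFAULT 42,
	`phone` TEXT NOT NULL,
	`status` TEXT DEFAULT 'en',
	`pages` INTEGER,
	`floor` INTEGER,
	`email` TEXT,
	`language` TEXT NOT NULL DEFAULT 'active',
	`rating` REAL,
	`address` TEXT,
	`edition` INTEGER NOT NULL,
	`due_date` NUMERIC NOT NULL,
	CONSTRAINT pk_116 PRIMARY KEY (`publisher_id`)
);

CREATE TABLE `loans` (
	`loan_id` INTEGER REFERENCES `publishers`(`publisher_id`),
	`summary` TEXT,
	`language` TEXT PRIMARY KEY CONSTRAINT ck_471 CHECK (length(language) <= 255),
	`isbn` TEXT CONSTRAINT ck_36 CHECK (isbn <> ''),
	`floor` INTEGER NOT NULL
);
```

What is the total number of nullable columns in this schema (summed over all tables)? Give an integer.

publishers: 6 nullable (status, pages, floor, email, rating, address — PK (publisher_id) and explicit NOT NULL columns excluded).
loans: 3 nullable (loan_id, summary, isbn — PK (language) and explicit NOT NULL columns excluded).
Total: 6 + 3 = 9.

9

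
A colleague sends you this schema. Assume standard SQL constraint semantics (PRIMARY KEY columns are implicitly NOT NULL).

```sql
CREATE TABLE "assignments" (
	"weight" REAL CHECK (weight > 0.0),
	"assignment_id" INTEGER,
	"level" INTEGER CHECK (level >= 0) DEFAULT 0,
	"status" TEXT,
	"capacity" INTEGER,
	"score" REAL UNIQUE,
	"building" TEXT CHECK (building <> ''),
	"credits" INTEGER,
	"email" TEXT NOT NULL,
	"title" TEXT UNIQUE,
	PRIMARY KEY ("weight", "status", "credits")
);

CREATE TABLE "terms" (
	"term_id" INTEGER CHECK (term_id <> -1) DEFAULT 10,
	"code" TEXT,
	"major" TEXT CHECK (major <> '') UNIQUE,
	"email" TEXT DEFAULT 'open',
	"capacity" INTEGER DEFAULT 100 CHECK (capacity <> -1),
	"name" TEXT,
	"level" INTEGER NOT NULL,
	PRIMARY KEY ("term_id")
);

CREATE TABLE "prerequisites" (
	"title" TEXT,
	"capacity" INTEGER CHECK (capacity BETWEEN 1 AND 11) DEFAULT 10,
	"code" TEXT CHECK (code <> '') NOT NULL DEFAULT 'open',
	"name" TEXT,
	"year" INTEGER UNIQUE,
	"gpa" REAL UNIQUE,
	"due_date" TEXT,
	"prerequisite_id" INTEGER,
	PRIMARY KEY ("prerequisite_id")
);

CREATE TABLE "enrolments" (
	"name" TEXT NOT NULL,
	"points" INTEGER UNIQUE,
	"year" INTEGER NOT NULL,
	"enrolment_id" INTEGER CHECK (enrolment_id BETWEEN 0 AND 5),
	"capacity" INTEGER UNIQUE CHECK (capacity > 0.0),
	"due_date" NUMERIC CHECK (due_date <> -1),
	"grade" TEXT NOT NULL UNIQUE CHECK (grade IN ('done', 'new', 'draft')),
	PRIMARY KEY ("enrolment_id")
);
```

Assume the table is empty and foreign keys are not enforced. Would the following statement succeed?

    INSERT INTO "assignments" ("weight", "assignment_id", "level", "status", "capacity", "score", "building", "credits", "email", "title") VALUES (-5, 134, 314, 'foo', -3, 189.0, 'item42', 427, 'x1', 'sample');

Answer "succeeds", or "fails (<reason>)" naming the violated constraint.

fails (CHECK on weight)

The value -5 for weight violates CHECK (weight > 0.0).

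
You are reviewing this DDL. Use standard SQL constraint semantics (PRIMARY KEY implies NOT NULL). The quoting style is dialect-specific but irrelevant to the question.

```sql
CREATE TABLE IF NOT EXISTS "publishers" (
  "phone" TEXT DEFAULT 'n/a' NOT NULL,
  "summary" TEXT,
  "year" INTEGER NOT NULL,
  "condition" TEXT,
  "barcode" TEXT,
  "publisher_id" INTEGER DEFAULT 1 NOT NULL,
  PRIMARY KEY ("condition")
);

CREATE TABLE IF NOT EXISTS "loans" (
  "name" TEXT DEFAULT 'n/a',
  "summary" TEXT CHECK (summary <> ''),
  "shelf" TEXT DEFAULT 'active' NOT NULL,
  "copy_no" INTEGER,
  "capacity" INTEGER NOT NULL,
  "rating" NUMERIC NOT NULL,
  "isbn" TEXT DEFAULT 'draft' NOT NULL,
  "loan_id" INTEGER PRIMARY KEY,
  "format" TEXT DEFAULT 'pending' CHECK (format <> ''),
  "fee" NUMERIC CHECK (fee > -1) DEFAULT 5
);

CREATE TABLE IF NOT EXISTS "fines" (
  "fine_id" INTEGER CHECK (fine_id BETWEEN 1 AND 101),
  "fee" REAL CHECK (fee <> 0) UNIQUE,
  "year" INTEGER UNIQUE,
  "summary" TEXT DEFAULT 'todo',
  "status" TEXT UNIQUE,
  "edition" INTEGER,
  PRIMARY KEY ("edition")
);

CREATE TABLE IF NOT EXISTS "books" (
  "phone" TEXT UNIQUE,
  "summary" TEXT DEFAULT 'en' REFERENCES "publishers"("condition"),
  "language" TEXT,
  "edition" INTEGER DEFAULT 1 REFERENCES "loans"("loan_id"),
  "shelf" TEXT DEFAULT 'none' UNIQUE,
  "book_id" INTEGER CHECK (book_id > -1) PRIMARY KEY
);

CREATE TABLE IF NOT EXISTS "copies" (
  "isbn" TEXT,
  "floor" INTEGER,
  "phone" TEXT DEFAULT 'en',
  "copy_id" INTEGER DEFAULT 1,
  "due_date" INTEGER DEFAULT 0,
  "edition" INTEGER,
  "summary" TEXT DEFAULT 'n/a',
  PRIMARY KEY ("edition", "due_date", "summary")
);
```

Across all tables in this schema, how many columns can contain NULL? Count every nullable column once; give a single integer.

publishers: 2 nullable (summary, barcode — PK (condition) and explicit NOT NULL columns excluded).
loans: 5 nullable (name, summary, copy_no, format, fee — PK (loan_id) and explicit NOT NULL columns excluded).
fines: 5 nullable (fine_id, fee, year, summary, status — PK (edition) and explicit NOT NULL columns excluded).
books: 5 nullable (phone, summary, language, edition, shelf — PK (book_id) and explicit NOT NULL columns excluded).
copies: 4 nullable (isbn, floor, phone, copy_id — PK (edition, due_date, summary) and explicit NOT NULL columns excluded).
Total: 2 + 5 + 5 + 5 + 4 = 21.

21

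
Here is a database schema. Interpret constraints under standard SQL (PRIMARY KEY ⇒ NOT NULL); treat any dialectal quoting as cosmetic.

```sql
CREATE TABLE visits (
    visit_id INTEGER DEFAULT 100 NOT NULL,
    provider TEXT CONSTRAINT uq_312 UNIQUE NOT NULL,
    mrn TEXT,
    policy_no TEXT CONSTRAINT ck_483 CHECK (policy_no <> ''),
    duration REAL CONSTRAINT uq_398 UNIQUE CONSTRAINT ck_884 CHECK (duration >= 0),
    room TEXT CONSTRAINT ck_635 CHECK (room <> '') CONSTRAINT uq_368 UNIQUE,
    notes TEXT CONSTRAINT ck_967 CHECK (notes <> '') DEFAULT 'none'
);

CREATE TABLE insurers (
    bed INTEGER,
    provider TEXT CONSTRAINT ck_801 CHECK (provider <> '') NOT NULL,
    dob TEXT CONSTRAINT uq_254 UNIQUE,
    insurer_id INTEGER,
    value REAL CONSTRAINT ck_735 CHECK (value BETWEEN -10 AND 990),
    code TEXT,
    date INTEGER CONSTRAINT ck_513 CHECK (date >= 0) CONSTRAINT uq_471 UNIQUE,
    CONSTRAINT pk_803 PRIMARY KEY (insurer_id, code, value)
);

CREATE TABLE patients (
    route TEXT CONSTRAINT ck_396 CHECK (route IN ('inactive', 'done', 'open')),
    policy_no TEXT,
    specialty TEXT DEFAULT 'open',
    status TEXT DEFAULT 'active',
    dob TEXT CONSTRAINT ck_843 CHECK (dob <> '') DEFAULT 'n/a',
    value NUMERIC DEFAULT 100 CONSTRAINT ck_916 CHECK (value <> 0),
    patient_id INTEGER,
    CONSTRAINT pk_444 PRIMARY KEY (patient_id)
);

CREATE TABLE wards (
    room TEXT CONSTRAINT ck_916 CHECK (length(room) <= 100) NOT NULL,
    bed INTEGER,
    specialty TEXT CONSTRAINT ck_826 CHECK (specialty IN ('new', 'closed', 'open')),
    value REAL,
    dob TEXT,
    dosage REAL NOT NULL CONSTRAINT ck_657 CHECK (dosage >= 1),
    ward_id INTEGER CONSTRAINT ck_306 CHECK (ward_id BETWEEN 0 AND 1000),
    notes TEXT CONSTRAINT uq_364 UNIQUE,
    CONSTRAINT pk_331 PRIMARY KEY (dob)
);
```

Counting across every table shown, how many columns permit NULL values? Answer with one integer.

19

visits: 5 nullable (mrn, policy_no, duration, room, notes — PK none and explicit NOT NULL columns excluded).
insurers: 3 nullable (bed, dob, date — PK (insurer_id, code, value) and explicit NOT NULL columns excluded).
patients: 6 nullable (route, policy_no, specialty, status, dob, value — PK (patient_id) and explicit NOT NULL columns excluded).
wards: 5 nullable (bed, specialty, value, ward_id, notes — PK (dob) and explicit NOT NULL columns excluded).
Total: 5 + 3 + 6 + 5 = 19.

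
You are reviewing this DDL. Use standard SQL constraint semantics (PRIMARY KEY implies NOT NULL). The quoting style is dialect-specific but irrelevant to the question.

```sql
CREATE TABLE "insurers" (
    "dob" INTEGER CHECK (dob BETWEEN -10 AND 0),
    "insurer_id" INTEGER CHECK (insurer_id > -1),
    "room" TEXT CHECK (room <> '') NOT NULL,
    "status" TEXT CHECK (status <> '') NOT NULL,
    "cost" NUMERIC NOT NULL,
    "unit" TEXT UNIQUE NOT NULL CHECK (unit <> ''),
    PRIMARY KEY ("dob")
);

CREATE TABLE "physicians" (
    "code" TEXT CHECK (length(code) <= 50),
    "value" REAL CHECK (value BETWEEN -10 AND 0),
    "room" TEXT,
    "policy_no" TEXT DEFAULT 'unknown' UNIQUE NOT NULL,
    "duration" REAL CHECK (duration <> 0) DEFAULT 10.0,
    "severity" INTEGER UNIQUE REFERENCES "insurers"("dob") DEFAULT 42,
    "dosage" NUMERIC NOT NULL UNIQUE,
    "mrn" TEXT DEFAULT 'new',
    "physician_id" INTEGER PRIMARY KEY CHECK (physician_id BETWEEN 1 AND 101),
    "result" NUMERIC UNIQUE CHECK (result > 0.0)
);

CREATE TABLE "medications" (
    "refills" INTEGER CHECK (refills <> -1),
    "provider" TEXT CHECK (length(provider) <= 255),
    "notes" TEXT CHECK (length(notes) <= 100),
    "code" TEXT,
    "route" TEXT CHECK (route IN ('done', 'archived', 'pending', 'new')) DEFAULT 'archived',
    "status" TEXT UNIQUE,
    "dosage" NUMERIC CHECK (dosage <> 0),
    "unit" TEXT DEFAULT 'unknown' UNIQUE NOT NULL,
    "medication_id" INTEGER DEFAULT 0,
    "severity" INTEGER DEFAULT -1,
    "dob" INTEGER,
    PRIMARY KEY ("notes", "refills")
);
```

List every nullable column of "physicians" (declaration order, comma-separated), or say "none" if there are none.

- code: CHECK does not forbid NULL (a CHECK constraint passes when its expression is NULL) → nullable.
- value: CHECK does not forbid NULL (a CHECK constraint passes when its expression is NULL) → nullable.
- room: no NOT NULL constraint applies → nullable.
- policy_no: declared NOT NULL → not nullable.
- duration: CHECK does not forbid NULL (a CHECK constraint passes when its expression is NULL) → nullable.
- severity: a foreign key column may be NULL unless separately constrained → nullable.
- dosage: declared NOT NULL → not nullable.
- mrn: DEFAULT only fills an omitted column; an explicit NULL is still allowed → nullable.
- physician_id: part of the PRIMARY KEY, which implies NOT NULL → not nullable.
- result: CHECK does not forbid NULL (a CHECK constraint passes when its expression is NULL) → nullable.

code, value, room, duration, severity, mrn, result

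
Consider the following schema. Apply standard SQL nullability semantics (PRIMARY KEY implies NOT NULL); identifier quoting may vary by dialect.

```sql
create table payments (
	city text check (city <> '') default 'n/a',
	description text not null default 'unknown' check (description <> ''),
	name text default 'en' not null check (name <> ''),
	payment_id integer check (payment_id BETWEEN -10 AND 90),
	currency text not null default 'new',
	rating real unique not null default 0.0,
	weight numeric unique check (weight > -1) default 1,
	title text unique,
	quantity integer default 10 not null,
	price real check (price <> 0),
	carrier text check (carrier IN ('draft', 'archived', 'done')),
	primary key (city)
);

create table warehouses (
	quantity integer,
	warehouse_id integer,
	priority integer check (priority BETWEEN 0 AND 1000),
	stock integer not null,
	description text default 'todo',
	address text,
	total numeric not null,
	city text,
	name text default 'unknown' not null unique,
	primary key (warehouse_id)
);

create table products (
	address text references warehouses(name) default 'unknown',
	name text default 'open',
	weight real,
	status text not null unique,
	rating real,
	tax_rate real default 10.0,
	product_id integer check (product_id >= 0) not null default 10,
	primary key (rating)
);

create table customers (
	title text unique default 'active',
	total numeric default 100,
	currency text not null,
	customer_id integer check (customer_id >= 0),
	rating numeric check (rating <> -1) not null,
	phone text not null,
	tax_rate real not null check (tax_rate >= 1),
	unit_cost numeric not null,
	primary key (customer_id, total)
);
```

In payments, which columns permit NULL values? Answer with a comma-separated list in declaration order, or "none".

payment_id, weight, title, price, carrier

- city: part of the PRIMARY KEY, which implies NOT NULL → not nullable.
- description: declared NOT NULL → not nullable.
- name: declared NOT NULL → not nullable.
- payment_id: CHECK does not forbid NULL (a CHECK constraint passes when its expression is NULL) → nullable.
- currency: declared NOT NULL → not nullable.
- rating: declared NOT NULL → not nullable.
- weight: CHECK does not forbid NULL (a CHECK constraint passes when its expression is NULL) → nullable.
- title: UNIQUE does not imply NOT NULL → nullable.
- quantity: declared NOT NULL → not nullable.
- price: CHECK does not forbid NULL (a CHECK constraint passes when its expression is NULL) → nullable.
- carrier: CHECK does not forbid NULL (a CHECK constraint passes when its expression is NULL) → nullable.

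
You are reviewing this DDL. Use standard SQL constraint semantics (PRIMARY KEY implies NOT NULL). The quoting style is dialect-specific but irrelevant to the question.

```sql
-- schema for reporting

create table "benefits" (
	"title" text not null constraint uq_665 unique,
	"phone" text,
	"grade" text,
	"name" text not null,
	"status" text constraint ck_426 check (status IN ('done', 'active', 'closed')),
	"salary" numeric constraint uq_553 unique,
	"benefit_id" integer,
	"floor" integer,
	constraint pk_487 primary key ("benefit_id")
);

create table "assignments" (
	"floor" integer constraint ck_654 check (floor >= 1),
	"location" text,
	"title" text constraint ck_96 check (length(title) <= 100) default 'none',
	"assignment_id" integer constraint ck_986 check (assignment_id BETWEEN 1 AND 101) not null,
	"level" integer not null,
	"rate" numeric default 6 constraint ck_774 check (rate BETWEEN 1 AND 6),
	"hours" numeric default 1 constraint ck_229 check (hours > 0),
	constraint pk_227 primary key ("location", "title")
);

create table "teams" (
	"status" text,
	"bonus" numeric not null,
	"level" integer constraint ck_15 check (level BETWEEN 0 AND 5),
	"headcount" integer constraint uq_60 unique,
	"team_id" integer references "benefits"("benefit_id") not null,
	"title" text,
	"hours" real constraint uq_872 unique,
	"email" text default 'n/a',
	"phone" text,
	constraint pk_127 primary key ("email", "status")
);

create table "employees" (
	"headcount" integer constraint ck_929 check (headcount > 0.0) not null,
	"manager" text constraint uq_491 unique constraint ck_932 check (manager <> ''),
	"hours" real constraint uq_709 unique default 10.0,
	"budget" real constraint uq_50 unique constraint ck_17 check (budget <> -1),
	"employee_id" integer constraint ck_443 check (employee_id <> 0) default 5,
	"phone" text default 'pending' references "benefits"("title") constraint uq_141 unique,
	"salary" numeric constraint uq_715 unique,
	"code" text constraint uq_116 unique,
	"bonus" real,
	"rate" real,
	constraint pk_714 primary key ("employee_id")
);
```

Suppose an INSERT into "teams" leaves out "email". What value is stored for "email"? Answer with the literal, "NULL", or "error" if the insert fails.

email has an explicit DEFAULT 'n/a'.
When the column is omitted from an INSERT, that default is used.

'n/a'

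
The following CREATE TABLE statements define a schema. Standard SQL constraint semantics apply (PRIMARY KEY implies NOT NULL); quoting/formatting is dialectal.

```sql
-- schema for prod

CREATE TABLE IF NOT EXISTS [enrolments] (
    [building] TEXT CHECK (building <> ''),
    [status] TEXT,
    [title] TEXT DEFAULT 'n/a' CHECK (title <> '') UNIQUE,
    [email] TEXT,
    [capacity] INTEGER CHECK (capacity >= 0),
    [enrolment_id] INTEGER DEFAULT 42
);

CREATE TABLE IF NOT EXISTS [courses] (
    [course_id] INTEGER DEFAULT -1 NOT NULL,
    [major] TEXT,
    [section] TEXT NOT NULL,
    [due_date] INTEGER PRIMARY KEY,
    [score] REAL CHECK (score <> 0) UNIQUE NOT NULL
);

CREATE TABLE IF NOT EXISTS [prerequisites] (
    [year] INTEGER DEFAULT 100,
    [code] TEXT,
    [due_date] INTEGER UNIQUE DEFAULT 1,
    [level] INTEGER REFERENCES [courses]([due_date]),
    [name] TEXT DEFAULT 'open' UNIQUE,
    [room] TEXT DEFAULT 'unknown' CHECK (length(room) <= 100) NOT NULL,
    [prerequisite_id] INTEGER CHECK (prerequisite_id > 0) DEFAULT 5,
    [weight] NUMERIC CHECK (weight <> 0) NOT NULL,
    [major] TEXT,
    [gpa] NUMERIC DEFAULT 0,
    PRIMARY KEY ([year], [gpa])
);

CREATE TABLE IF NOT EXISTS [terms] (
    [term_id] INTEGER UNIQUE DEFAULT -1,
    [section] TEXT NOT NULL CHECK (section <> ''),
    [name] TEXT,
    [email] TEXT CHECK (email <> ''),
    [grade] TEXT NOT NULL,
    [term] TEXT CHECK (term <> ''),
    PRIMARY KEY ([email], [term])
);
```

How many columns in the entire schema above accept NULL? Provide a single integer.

15

enrolments: 6 nullable (building, status, title, email, capacity, enrolment_id — PK none and explicit NOT NULL columns excluded).
courses: 1 nullable (major — PK (due_date) and explicit NOT NULL columns excluded).
prerequisites: 6 nullable (code, due_date, level, name, prerequisite_id, major — PK (year, gpa) and explicit NOT NULL columns excluded).
terms: 2 nullable (term_id, name — PK (email, term) and explicit NOT NULL columns excluded).
Total: 6 + 1 + 6 + 2 = 15.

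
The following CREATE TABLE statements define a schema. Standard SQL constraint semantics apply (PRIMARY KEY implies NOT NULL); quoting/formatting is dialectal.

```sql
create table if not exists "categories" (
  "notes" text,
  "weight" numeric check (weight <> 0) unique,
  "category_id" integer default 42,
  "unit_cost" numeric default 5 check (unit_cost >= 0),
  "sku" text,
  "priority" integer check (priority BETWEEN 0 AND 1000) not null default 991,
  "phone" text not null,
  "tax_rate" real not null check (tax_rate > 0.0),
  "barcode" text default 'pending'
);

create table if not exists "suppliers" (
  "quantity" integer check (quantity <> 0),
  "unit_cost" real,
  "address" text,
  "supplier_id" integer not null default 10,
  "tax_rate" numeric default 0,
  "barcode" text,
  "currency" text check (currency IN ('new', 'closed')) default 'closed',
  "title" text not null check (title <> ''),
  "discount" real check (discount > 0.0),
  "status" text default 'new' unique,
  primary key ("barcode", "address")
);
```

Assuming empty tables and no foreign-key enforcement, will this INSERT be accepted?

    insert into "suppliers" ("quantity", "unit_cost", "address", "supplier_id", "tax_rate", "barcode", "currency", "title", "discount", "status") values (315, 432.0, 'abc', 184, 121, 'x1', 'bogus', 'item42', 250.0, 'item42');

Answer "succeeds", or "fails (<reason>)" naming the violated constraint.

fails (CHECK on currency)

The value 'bogus' for currency violates CHECK (currency IN ('new', 'closed')).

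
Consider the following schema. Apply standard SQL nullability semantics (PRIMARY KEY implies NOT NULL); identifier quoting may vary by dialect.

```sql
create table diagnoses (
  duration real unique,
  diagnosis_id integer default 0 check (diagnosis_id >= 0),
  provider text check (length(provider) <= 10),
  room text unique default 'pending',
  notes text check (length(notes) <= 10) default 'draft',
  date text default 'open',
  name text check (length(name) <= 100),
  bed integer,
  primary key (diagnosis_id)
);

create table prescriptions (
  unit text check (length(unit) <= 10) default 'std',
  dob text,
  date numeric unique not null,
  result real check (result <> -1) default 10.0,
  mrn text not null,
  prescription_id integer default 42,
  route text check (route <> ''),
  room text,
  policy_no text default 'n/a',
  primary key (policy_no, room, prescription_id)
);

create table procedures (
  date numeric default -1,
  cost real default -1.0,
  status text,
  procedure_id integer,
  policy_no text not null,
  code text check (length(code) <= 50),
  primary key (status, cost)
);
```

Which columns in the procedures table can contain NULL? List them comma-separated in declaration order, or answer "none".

date, procedure_id, code

- date: DEFAULT only fills an omitted column; an explicit NULL is still allowed → nullable.
- cost: part of the PRIMARY KEY, which implies NOT NULL → not nullable.
- status: part of the PRIMARY KEY, which implies NOT NULL → not nullable.
- procedure_id: no NOT NULL constraint applies → nullable.
- policy_no: declared NOT NULL → not nullable.
- code: CHECK does not forbid NULL (a CHECK constraint passes when its expression is NULL) → nullable.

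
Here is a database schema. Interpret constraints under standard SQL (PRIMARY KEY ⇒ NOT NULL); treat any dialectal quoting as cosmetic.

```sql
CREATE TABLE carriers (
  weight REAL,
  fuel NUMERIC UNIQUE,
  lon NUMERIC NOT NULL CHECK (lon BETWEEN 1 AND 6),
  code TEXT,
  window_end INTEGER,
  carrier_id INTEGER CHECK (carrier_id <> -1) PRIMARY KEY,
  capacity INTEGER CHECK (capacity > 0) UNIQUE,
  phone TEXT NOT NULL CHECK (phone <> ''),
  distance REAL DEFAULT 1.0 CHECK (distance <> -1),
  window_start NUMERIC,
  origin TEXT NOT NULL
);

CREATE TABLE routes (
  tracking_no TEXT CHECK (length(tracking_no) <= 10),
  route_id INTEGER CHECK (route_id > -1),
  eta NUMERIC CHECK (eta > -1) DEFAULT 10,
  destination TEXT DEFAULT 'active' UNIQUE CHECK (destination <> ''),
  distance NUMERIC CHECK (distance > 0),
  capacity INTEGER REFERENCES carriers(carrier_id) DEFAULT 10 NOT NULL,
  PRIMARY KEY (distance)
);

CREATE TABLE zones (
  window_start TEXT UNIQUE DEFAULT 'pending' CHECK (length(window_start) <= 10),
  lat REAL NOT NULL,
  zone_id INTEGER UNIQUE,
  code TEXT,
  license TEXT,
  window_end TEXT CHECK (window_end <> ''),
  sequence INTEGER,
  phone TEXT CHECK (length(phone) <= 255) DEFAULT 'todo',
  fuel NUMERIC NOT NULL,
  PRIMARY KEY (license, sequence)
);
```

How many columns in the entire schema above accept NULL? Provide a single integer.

16

carriers: 7 nullable (weight, fuel, code, window_end, capacity, distance, window_start — PK (carrier_id) and explicit NOT NULL columns excluded).
routes: 4 nullable (tracking_no, route_id, eta, destination — PK (distance) and explicit NOT NULL columns excluded).
zones: 5 nullable (window_start, zone_id, code, window_end, phone — PK (license, sequence) and explicit NOT NULL columns excluded).
Total: 7 + 4 + 5 = 16.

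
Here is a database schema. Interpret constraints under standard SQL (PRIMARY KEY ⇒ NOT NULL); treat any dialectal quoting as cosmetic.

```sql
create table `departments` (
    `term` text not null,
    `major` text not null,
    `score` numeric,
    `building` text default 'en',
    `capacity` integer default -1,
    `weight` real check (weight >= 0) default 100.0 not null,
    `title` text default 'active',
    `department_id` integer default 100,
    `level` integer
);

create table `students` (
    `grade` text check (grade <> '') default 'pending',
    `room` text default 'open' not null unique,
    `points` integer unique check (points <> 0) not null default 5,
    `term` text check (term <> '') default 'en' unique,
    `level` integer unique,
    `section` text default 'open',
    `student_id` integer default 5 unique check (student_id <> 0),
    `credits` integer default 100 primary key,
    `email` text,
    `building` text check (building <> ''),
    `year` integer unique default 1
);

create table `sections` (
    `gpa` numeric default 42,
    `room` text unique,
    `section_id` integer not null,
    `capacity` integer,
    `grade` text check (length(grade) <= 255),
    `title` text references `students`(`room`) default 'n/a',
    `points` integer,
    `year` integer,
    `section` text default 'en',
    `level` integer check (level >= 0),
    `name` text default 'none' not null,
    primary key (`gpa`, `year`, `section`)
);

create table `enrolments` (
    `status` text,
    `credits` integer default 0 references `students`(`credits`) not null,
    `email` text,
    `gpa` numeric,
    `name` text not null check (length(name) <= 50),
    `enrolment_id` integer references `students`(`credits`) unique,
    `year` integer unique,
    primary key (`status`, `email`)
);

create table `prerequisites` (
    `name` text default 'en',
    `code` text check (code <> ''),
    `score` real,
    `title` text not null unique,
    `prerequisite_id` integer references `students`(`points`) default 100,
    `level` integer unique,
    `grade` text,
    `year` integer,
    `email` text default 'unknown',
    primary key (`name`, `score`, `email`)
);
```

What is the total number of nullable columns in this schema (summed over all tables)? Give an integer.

departments: 6 nullable (score, building, capacity, title, department_id, level — PK none and explicit NOT NULL columns excluded).
students: 8 nullable (grade, term, level, section, student_id, email, building, year — PK (credits) and explicit NOT NULL columns excluded).
sections: 6 nullable (room, capacity, grade, title, points, level — PK (gpa, year, section) and explicit NOT NULL columns excluded).
enrolments: 3 nullable (gpa, enrolment_id, year — PK (status, email) and explicit NOT NULL columns excluded).
prerequisites: 5 nullable (code, prerequisite_id, level, grade, year — PK (name, score, email) and explicit NOT NULL columns excluded).
Total: 6 + 8 + 6 + 3 + 5 = 28.

28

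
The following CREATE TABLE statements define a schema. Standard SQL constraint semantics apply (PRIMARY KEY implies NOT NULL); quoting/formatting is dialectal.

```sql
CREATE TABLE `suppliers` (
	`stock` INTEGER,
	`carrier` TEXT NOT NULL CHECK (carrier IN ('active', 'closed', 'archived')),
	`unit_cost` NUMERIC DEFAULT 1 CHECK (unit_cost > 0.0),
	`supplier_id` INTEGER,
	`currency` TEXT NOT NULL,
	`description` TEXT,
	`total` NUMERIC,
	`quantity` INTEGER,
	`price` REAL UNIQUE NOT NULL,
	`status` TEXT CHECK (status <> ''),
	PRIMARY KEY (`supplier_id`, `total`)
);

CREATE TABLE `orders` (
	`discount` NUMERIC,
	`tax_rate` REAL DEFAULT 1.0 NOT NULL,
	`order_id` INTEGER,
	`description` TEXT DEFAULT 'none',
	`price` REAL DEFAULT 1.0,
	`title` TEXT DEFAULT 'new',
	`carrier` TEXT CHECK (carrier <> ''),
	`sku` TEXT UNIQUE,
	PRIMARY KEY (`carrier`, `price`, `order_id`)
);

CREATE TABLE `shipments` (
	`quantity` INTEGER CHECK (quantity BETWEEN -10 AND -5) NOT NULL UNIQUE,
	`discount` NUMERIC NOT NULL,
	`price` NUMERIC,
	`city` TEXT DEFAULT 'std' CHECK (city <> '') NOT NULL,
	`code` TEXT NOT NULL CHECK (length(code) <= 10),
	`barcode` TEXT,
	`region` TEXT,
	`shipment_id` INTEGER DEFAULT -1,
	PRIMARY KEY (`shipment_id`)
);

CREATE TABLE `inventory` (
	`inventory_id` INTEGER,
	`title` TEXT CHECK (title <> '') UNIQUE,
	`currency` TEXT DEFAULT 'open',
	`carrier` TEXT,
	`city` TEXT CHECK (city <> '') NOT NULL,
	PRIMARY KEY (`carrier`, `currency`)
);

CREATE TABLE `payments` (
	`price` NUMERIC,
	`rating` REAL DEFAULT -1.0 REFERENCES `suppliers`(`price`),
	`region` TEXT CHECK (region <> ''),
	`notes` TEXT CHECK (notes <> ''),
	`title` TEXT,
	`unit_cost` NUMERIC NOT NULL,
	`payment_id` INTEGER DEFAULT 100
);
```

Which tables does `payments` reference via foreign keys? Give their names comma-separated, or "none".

suppliers

- rating REFERENCES suppliers(price).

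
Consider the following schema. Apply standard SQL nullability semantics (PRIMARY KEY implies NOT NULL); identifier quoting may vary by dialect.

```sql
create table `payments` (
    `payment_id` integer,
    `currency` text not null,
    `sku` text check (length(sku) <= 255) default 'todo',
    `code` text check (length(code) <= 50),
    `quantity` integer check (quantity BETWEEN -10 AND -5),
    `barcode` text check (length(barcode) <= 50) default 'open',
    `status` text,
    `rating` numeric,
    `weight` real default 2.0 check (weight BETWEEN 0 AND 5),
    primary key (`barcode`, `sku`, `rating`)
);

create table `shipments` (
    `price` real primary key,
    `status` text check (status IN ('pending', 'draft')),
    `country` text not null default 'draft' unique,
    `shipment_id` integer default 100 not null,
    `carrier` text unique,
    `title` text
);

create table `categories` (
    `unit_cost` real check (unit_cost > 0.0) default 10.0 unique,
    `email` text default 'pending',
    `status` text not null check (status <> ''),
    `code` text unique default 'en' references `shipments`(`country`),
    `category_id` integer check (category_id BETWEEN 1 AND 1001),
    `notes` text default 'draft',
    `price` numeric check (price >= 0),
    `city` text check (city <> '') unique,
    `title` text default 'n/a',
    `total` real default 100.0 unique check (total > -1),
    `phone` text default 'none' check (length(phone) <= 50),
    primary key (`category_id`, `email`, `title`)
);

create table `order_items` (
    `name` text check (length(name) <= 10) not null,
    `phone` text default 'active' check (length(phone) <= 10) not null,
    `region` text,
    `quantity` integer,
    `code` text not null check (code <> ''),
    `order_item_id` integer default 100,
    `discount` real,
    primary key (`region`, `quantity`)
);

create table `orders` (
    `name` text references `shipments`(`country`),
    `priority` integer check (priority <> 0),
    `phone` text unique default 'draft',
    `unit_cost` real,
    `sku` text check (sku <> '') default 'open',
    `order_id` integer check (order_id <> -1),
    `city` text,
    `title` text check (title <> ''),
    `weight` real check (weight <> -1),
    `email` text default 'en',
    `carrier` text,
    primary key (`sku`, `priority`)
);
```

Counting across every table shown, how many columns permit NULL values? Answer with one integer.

26

payments: 5 nullable (payment_id, code, quantity, status, weight — PK (barcode, sku, rating) and explicit NOT NULL columns excluded).
shipments: 3 nullable (status, carrier, title — PK (price) and explicit NOT NULL columns excluded).
categories: 7 nullable (unit_cost, code, notes, price, city, total, phone — PK (category_id, email, title) and explicit NOT NULL columns excluded).
order_items: 2 nullable (order_item_id, discount — PK (region, quantity) and explicit NOT NULL columns excluded).
orders: 9 nullable (name, phone, unit_cost, order_id, city, title, weight, email, carrier — PK (sku, priority) and explicit NOT NULL columns excluded).
Total: 5 + 3 + 7 + 2 + 9 = 26.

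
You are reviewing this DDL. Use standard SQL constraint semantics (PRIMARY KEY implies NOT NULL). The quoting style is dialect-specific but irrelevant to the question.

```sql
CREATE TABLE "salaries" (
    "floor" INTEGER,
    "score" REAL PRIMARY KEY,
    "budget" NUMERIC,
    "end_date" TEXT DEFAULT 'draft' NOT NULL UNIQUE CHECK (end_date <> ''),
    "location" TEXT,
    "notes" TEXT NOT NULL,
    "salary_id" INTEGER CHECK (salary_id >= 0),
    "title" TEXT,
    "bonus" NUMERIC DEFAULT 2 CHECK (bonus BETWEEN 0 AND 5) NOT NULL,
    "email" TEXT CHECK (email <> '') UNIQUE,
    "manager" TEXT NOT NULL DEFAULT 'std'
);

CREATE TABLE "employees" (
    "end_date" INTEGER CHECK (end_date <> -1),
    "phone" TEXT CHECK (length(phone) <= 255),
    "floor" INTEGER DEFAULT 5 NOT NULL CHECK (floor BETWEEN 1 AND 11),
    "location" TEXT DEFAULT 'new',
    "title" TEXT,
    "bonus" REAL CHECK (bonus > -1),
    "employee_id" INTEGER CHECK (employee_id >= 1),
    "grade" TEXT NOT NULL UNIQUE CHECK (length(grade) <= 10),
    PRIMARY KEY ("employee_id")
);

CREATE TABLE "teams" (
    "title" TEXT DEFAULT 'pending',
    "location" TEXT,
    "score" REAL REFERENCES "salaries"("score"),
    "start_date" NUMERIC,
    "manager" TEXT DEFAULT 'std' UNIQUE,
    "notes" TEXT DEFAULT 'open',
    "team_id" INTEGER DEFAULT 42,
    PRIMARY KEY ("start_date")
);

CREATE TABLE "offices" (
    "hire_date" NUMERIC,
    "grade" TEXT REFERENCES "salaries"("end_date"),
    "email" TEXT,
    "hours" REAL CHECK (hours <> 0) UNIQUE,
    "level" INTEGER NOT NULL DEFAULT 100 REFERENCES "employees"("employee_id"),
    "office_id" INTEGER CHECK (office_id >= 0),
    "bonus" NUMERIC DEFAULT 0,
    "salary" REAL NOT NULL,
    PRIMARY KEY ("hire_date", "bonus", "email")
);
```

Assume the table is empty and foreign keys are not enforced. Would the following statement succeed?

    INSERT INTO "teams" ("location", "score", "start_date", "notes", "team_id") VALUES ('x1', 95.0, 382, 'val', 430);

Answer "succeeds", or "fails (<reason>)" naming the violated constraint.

NOT NULL columns: start_date is supplied.
No constraint is violated.

succeeds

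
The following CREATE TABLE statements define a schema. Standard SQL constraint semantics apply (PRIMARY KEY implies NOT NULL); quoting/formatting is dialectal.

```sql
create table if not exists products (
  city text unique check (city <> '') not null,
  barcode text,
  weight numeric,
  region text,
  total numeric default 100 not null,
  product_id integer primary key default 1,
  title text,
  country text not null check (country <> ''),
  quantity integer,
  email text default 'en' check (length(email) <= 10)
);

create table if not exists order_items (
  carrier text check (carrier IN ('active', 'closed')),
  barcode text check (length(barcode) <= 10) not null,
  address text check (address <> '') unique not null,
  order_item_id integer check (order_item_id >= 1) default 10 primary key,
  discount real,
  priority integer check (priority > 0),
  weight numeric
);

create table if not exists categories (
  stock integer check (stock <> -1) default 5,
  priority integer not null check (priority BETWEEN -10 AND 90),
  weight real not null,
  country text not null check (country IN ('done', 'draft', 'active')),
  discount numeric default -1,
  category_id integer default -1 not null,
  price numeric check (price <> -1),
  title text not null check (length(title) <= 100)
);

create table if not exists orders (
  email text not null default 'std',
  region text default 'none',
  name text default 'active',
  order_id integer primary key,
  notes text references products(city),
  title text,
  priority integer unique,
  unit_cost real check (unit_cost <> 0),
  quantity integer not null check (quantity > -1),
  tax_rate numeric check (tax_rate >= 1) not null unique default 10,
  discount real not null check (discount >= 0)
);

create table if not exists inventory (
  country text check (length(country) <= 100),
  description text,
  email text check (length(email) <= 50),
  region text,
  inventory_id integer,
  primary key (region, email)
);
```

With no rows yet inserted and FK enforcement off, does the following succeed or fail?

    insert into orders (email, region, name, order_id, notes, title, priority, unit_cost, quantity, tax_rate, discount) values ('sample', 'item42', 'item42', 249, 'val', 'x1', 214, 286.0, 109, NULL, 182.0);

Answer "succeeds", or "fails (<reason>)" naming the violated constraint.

fails (NOT NULL on tax_rate)

tax_rate is explicitly set to NULL, but tax_rate is declared NOT NULL.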